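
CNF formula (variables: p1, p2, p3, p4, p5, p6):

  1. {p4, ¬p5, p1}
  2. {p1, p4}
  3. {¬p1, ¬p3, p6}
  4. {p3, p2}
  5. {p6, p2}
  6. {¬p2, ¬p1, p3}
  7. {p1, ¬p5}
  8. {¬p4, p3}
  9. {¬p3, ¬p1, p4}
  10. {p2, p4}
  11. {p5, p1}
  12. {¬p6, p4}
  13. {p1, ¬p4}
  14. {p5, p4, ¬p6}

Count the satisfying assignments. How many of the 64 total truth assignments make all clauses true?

4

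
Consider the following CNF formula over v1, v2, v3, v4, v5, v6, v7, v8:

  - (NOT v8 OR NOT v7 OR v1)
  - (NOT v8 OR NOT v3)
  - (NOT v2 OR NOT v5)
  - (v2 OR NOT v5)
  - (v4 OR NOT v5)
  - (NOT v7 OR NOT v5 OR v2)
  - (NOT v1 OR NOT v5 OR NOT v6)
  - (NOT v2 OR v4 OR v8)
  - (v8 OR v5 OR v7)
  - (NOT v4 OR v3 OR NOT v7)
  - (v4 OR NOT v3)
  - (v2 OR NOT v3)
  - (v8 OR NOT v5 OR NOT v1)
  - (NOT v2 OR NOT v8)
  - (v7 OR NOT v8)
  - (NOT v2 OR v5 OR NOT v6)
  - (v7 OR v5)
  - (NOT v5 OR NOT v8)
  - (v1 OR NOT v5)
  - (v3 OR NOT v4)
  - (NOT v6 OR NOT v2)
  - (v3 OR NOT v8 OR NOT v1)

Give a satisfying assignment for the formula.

v1=False, v2=True, v3=True, v4=True, v5=False, v6=False, v7=True, v8=False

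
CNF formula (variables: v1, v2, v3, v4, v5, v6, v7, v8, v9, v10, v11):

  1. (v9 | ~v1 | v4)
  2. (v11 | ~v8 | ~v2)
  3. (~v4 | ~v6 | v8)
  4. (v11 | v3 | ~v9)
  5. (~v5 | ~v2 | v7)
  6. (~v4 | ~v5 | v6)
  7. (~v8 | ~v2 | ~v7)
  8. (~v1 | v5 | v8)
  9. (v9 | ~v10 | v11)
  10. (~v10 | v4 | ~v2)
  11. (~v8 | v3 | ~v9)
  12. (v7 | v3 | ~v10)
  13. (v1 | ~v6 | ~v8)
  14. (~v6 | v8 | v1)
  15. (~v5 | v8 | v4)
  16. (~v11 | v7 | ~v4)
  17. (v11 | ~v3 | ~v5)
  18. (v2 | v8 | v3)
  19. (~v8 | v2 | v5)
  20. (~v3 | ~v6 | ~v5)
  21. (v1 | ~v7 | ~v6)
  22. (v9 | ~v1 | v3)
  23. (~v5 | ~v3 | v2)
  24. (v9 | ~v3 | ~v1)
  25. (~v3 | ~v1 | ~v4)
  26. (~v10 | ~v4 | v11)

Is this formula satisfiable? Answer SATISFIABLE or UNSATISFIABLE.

v10 occurs only negated in the remaining clauses — set v10 = False.
Set v1 = False and propagate.
Try v2 = False.
The remaining clauses are satisfied by v3 = False, v4 = False, v5 = True, v6 = False, v7 = False, v8 = True, v9 = False, v11 = True.
So v1 = False, v2 = False, v3 = False, v4 = False, v5 = True, v6 = False, v7 = False, v8 = True, v9 = False, v10 = False, v11 = True is a satisfying assignment.

SATISFIABLE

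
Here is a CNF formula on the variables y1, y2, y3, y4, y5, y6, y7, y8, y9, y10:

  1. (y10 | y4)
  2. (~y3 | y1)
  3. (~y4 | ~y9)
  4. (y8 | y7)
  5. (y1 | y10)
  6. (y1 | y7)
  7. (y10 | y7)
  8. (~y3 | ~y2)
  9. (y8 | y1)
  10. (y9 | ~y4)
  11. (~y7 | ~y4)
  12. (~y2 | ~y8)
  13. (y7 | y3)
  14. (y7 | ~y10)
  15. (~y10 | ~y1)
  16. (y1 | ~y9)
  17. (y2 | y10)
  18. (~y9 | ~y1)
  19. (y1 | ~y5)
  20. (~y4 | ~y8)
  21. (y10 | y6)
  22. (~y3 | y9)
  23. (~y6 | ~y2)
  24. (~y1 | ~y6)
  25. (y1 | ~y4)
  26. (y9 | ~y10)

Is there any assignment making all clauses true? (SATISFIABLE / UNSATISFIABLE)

UNSATISFIABLE

y1 = True:
  propagation gives y10=False, y4=True, y9=False; an empty clause results — contradiction.
y1 = False:
  propagation gives y3=False, y10=True, y7=True, y8=True; an empty clause results — contradiction.
Every branch closes, so no satisfying assignment exists.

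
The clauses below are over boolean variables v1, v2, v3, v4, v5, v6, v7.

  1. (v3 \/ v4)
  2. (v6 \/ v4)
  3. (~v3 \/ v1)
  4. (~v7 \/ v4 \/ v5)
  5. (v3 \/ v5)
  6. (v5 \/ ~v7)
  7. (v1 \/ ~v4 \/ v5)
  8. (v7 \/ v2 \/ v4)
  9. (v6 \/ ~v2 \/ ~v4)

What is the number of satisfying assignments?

25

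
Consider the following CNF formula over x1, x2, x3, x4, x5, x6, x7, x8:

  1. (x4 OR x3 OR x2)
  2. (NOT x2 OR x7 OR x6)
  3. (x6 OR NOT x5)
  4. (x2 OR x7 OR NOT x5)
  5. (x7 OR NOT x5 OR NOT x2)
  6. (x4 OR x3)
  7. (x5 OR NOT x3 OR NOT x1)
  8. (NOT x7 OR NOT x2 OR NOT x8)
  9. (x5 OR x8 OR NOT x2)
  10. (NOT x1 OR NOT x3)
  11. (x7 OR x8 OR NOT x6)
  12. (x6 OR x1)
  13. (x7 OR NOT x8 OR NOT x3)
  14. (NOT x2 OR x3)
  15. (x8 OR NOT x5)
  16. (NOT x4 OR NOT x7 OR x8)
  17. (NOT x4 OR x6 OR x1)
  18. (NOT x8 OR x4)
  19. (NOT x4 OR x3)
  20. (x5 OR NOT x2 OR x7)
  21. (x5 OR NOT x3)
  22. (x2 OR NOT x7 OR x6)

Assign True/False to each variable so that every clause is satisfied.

x1=0, x2=0, x3=1, x4=1, x5=1, x6=1, x7=1, x8=1

Check each clause:
  1. (x3 OR x4 OR x2) — x3 is true.
  2. (NOT x2 OR x7 OR x6) — x6 is true.
  3. (x6 OR NOT x5) — x6 is true.
  4. (x7 OR x2 OR NOT x5) — x7 is true.
  5. (NOT x5 OR x7 OR NOT x2) — NOT x2 is true.
  6. (x4 OR x3) — x3 is true.
  7. (NOT x3 OR x5 OR NOT x1) — x5 is true.
  8. (NOT x2 OR NOT x7 OR NOT x8) — NOT x2 is true.
  9. (x5 OR NOT x2 OR x8) — x8 is true.
  10. (NOT x3 OR NOT x1) — NOT x1 is true.
  11. (x7 OR NOT x6 OR x8) — x8 is true.
  12. (x6 OR x1) — x6 is true.
  13. (x7 OR NOT x3 OR NOT x8) — x7 is true.
  14. (NOT x2 OR x3) — x3 is true.
  15. (x8 OR NOT x5) — x8 is true.
  16. (NOT x7 OR NOT x4 OR x8) — x8 is true.
  17. (NOT x4 OR x6 OR x1) — x6 is true.
  18. (x4 OR NOT x8) — x4 is true.
  19. (NOT x4 OR x3) — x3 is true.
  20. (x7 OR x5 OR NOT x2) — x5 is true.
  21. (x5 OR NOT x3) — x5 is true.
  22. (x2 OR x6 OR NOT x7) — x6 is true.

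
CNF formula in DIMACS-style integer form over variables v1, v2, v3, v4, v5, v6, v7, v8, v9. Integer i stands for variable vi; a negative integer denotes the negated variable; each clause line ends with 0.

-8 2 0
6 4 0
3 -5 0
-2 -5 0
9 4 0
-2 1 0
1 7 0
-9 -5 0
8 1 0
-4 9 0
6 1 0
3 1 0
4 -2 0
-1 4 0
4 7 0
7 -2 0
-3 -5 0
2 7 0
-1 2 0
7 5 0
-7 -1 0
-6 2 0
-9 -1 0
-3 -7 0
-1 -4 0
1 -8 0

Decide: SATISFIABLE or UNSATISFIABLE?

v1 = True:
  propagation gives v4=True; an empty clause results — contradiction.
v1 = False:
  propagation gives v2=False, v8=False; an empty clause results — contradiction.
Every branch closes, so no satisfying assignment exists.

UNSATISFIABLE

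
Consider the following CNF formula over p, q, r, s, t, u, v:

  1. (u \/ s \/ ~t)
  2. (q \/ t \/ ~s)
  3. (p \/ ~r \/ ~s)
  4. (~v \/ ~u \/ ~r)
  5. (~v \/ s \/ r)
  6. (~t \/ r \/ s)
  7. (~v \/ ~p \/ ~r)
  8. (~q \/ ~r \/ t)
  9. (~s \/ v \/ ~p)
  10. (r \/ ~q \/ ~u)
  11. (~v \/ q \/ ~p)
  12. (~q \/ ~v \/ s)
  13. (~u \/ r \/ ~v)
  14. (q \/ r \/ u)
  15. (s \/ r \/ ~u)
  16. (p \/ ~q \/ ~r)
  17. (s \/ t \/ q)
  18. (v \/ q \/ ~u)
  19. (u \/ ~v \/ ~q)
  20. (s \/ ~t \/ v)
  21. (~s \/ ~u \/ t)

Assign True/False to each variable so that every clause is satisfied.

p = 0  q = 1  r = 0  s = 0  t = 0  u = 0  v = 0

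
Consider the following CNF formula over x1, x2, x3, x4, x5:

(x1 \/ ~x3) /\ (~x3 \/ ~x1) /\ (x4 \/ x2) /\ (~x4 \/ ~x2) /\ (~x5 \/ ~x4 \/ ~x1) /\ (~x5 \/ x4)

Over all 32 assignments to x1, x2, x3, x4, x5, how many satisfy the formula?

The models are:
  x1=0 x2=0 x3=0 x4=1 x5=0
  x1=0 x2=0 x3=0 x4=1 x5=1
  x1=0 x2=1 x3=0 x4=0 x5=0
  x1=1 x2=0 x3=0 x4=1 x5=0
  x1=1 x2=1 x3=0 x4=0 x5=0
That's 5 in total.

5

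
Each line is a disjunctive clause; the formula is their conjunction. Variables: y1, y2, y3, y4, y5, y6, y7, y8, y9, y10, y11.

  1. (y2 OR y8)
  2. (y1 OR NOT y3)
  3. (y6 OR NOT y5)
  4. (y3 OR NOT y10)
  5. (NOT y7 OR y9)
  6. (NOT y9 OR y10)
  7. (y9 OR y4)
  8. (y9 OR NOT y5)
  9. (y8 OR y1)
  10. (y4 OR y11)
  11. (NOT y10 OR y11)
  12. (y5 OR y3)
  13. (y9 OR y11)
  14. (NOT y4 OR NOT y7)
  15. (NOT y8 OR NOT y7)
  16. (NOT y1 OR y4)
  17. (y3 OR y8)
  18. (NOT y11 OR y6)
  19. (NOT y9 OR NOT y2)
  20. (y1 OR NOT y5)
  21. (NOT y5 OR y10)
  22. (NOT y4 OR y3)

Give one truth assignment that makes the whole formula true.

y1=True, y2=True, y3=True, y4=True, y5=False, y6=True, y7=False, y8=False, y9=False, y10=False, y11=True

Check each clause:
  1. (y8 OR y2) — y2 is true.
  2. (y1 OR NOT y3) — y1 is true.
  3. (y6 OR NOT y5) — NOT y5 is true.
  4. (NOT y10 OR y3) — y3 is true.
  5. (NOT y7 OR y9) — NOT y7 is true.
  6. (NOT y9 OR y10) — NOT y9 is true.
  7. (y4 OR y9) — y4 is true.
  8. (NOT y5 OR y9) — NOT y5 is true.
  9. (y8 OR y1) — y1 is true.
  10. (y11 OR y4) — y11 is true.
  11. (NOT y10 OR y11) — y11 is true.
  12. (y5 OR y3) — y3 is true.
  13. (y9 OR y11) — y11 is true.
  14. (NOT y7 OR NOT y4) — NOT y7 is true.
  15. (NOT y8 OR NOT y7) — NOT y8 is true.
  16. (y4 OR NOT y1) — y4 is true.
  17. (y8 OR y3) — y3 is true.
  18. (NOT y11 OR y6) — y6 is true.
  19. (NOT y2 OR NOT y9) — NOT y9 is true.
  20. (NOT y5 OR y1) — y1 is true.
  21. (y10 OR NOT y5) — NOT y5 is true.
  22. (y3 OR NOT y4) — y3 is true.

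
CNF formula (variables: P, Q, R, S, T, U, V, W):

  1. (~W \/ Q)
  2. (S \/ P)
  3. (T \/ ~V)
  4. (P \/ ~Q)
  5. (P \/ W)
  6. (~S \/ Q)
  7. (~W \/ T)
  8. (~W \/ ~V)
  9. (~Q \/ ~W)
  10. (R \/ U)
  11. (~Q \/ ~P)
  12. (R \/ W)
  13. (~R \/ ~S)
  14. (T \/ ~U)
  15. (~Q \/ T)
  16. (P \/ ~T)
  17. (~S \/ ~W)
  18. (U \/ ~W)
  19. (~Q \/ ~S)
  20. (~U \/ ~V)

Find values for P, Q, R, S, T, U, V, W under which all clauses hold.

P=T  Q=F  R=T  S=F  T=T  U=F  V=T  W=F

Set P = True and propagate.
  then Q is forced to False.
  then W is forced to False.
  then S is forced to False.
  then R is forced to True.
Branch on T: take T = True.
The remaining clauses are satisfied by U = False, V = True.
Every clause has at least one true literal under this assignment.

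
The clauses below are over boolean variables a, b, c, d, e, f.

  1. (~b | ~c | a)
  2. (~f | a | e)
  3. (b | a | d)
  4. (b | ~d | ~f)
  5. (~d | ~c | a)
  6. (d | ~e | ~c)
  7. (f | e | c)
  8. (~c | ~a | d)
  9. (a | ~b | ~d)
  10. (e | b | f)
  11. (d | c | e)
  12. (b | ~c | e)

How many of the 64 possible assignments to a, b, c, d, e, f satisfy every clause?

16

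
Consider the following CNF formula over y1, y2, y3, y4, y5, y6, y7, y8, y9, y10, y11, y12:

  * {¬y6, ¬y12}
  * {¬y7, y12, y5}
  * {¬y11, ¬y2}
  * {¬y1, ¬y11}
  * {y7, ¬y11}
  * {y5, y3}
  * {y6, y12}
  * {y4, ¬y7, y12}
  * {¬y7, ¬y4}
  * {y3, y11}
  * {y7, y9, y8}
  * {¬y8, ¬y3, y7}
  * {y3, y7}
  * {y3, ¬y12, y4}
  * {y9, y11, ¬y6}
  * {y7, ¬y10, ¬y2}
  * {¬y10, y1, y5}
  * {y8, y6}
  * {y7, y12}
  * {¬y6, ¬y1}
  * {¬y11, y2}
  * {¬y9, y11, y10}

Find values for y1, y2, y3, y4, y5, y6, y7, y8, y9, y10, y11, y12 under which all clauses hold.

y1=0, y2=0, y3=1, y4=0, y5=1, y6=0, y7=1, y8=1, y9=0, y10=0, y11=0, y12=1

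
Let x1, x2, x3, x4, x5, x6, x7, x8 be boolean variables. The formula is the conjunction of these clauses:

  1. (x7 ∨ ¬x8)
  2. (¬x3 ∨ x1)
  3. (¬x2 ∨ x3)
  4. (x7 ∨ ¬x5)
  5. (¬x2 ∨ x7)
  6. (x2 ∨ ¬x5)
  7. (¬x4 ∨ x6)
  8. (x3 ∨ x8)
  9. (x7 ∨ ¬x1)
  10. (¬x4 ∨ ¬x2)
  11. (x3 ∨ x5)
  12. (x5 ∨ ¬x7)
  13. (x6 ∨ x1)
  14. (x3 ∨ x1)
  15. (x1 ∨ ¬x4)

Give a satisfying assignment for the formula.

x1=T, x2=T, x3=T, x4=F, x5=T, x6=T, x7=T, x8=F

x4 occurs only negated in the remaining clauses — set x4 = False.
Pure literal: x6 appears only positively; assign x6 = True.
Set x1 = True and propagate.
  then x7 is forced to True.
  then x5 is forced to True.
  then x2 is forced to True.
  then x3 is forced to True.
x8 is now unconstrained; take x8 = False.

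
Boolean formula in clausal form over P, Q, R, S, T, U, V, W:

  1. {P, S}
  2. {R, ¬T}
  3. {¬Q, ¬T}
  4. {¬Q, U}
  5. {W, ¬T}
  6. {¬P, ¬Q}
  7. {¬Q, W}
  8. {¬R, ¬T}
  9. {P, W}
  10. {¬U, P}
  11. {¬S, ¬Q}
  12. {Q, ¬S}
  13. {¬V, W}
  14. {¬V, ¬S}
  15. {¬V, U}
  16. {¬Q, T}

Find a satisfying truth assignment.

Pure literal: V appears only negated; assign V = False.
W occurs only positively in the remaining clauses — set W = True.
Try P = True.
  then Q is forced to False.
  then S is forced to False.
For the remaining variables, R = False, T = False, U = True works.

P=True  Q=False  R=False  S=False  T=False  U=True  V=False  W=True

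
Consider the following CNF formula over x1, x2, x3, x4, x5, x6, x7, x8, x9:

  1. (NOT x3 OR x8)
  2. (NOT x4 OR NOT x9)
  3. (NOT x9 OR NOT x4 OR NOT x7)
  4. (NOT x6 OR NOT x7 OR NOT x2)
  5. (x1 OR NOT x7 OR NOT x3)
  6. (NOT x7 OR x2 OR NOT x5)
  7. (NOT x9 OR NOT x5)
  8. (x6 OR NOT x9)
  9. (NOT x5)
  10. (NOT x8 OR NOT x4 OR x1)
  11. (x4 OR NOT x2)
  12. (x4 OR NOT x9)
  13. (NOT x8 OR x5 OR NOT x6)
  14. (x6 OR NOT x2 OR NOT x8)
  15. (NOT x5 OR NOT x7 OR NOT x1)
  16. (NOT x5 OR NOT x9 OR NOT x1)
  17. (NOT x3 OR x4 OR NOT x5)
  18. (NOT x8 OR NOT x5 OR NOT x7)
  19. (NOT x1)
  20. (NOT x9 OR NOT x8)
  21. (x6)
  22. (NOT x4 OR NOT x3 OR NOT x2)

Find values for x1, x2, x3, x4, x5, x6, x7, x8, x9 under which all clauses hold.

x1 = F, x2 = F, x3 = F, x4 = F, x5 = F, x6 = T, x7 = T, x8 = F, x9 = F

The clause (NOT x5) is unit: x5 must be False.
(NOT x1) is a unit clause, so x1 = False.
(x6) is a unit clause, so x6 = True.
Unit propagation: (NOT x8) forces x8 = False.
The clause (NOT x3) is unit: x3 must be False.
x2 occurs only negated in the remaining clauses — set x2 = False.
x9 occurs only negated in the remaining clauses — set x9 = False.
x4, x7 are now unconstrained; take x4 = False, x7 = True.
Check each clause:
  1. (NOT x3 OR x8) — NOT x3 is true.
  2. (NOT x4 OR NOT x9) — NOT x4 is true.
  3. (NOT x4 OR NOT x9 OR NOT x7) — NOT x4 is true.
  4. (NOT x2 OR NOT x6 OR NOT x7) — NOT x2 is true.
  5. (NOT x7 OR NOT x3 OR x1) — NOT x3 is true.
  6. (NOT x7 OR x2 OR NOT x5) — NOT x5 is true.
  7. (NOT x5 OR NOT x9) — NOT x5 is true.
  8. (NOT x9 OR x6) — x6 is true.
  9. (NOT x5) — NOT x5 is true.
  10. (NOT x8 OR x1 OR NOT x4) — NOT x8 is true.
  11. (NOT x2 OR x4) — NOT x2 is true.
  12. (x4 OR NOT x9) — NOT x9 is true.
  13. (x5 OR NOT x6 OR NOT x8) — NOT x8 is true.
  14. (NOT x8 OR NOT x2 OR x6) — NOT x8 is true.
  15. (NOT x5 OR NOT x1 OR NOT x7) — NOT x5 is true.
  16. (NOT x1 OR NOT x9 OR NOT x5) — NOT x5 is true.
  17. (NOT x3 OR NOT x5 OR x4) — NOT x5 is true.
  18. (NOT x8 OR NOT x7 OR NOT x5) — NOT x8 is true.
  19. (NOT x1) — NOT x1 is true.
  20. (NOT x9 OR NOT x8) — NOT x8 is true.
  21. (x6) — x6 is true.
  22. (NOT x2 OR NOT x3 OR NOT x4) — NOT x4 is true.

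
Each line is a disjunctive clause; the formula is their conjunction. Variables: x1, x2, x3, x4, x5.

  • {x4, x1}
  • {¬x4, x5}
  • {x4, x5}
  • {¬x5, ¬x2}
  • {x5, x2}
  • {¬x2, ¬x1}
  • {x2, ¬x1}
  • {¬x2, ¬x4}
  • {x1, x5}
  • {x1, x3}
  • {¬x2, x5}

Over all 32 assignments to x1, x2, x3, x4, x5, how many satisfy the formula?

Satisfying assignments:
  x1=0 x2=0 x3=1 x4=1 x5=1
Count: 1.

1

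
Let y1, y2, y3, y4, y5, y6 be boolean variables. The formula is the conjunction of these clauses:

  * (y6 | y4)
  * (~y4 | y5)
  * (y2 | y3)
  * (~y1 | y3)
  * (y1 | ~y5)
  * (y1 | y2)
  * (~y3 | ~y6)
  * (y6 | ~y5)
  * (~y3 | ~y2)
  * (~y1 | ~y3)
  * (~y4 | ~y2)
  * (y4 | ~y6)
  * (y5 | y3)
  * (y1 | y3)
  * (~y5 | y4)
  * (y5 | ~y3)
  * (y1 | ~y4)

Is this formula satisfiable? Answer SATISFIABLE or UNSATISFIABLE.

UNSATISFIABLE

y3 = True:
  propagation gives y6=False, y4=True, y5=True; an empty clause results — contradiction.
y3 = False:
  propagation gives y2=True, y1=False; an empty clause results — contradiction.
Every branch closes, so no satisfying assignment exists.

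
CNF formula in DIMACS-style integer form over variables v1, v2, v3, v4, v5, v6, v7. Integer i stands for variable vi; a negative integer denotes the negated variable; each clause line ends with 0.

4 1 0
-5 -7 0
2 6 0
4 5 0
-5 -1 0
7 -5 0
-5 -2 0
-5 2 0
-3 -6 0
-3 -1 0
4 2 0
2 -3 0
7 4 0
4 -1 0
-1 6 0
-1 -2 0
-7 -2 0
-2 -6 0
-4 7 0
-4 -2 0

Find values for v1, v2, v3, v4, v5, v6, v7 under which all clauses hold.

Pure literal: v3 appears only negated; assign v3 = False.
Set v1 = False and propagate.
  then v4 is forced to True.
  then v7 is forced to True.
  then v5 is forced to False.
  then v2 is forced to False.
  then v6 is forced to True.

v1=F  v2=F  v3=F  v4=T  v5=F  v6=T  v7=T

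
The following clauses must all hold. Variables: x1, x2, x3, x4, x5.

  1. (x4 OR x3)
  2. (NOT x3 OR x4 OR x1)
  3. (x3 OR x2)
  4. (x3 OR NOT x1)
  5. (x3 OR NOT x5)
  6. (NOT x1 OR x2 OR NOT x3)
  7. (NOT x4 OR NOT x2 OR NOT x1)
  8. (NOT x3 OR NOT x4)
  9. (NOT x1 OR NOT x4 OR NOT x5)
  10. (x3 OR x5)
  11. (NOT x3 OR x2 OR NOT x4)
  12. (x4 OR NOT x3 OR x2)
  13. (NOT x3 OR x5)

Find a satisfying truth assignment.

Branch on x1: take x1 = True.
  then x3 is forced to True.
  then x2 is forced to True.
  then x4 is forced to False.
  then x5 is forced to True.
Check each clause:
  1. (x3 OR x4) — x3 is true.
  2. (x4 OR NOT x3 OR x1) — x1 is true.
  3. (x3 OR x2) — x2 is true.
  4. (NOT x1 OR x3) — x3 is true.
  5. (x3 OR NOT x5) — x3 is true.
  6. (x2 OR NOT x1 OR NOT x3) — x2 is true.
  7. (NOT x2 OR NOT x1 OR NOT x4) — NOT x4 is true.
  8. (NOT x3 OR NOT x4) — NOT x4 is true.
  9. (NOT x5 OR NOT x1 OR NOT x4) — NOT x4 is true.
  10. (x3 OR x5) — x3 is true.
  11. (NOT x4 OR x2 OR NOT x3) — x2 is true.
  12. (NOT x3 OR x4 OR x2) — x2 is true.
  13. (x5 OR NOT x3) — x5 is true.

x1=T, x2=T, x3=T, x4=F, x5=T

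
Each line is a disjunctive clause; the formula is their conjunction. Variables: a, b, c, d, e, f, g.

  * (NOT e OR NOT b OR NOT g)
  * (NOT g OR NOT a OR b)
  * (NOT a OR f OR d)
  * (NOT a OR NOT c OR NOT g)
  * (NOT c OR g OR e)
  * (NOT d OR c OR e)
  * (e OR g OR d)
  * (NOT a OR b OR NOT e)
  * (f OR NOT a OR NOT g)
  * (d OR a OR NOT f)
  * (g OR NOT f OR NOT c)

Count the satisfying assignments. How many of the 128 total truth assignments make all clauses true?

29

Case analysis on g and a:
  g=T, a=T: remaining (b,c,d,e,f) ∈ {(T,F,F,F,T)} — 1.
  g=T, a=F: 14 of the 32 assignments to (b,c,d,e,f) work.
  g=F, a=T: remaining (b,c,d,e,f) ∈ {(T,F,F,T,T); (T,F,T,T,F); (T,F,T,T,T); (T,T,T,T,F)} — 4.
  g=F, a=F: b free; 5 ways for (c,d,e,f) × 2^1 = 10.
Total: 1 + 14 + 4 + 10 = 29.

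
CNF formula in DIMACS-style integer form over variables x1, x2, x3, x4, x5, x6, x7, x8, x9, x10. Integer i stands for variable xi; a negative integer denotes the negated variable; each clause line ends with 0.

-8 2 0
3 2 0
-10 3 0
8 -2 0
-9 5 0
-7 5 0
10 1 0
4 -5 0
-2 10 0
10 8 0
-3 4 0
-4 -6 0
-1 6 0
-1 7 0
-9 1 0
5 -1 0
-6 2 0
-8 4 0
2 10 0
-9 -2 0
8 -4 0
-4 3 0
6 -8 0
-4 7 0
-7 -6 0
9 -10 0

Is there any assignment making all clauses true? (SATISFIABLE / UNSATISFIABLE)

UNSATISFIABLE

x2 = True:
  propagation gives x8=True, x10=True, x3=True, x4=True; an empty clause results — contradiction.
x2 = False:
  propagation gives x8=False, x3=True, x10=True, x4=True; an empty clause results — contradiction.
Every branch closes, so no satisfying assignment exists.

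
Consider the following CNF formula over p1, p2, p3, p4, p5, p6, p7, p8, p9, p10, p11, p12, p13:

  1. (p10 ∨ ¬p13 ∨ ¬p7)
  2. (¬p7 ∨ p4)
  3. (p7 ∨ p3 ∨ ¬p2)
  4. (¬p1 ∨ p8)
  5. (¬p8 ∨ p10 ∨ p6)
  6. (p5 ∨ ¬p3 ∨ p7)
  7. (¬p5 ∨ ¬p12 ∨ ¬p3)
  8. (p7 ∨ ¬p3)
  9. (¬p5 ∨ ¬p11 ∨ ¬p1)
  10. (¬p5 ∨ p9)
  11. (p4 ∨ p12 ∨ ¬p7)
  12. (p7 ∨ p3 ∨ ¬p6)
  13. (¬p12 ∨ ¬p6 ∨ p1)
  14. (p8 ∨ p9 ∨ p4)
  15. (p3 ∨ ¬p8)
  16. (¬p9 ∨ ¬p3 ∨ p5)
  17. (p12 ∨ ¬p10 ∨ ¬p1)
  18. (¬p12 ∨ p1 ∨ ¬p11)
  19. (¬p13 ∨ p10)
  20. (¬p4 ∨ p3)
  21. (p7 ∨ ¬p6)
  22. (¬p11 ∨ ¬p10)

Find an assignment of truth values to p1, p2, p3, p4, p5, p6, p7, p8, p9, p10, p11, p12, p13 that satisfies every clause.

Pure literal: p2 appears only negated; assign p2 = False.
p11 occurs only negated in the remaining clauses — set p11 = False.
Branch on p1: take p1 = False.
Branch on p3: take p3 = True.
  then p7 is forced to True.
  then p4 is forced to True.
Branch on p5: take p5 = True.
  then p12 is forced to False.
  then p9 is forced to True.
For the remaining variables, p6 = True, p8 = True, p10 = False, p13 = False works.
Check each clause:
  1. (¬p13 ∨ ¬p7 ∨ p10) — ¬p13 is true.
  2. (¬p7 ∨ p4) — p4 is true.
  3. (p3 ∨ p7 ∨ ¬p2) — p3 is true.
  4. (¬p1 ∨ p8) — p8 is true.
  5. (p10 ∨ p6 ∨ ¬p8) — p6 is true.
  6. (p7 ∨ ¬p3 ∨ p5) — p5 is true.
  7. (¬p12 ∨ ¬p5 ∨ ¬p3) — ¬p12 is true.
  8. (¬p3 ∨ p7) — p7 is true.
  9. (¬p5 ∨ ¬p1 ∨ ¬p11) — ¬p11 is true.
  10. (p9 ∨ ¬p5) — p9 is true.
  11. (¬p7 ∨ p4 ∨ p12) — p4 is true.
  12. (¬p6 ∨ p7 ∨ p3) — p3 is true.
  13. (¬p12 ∨ ¬p6 ∨ p1) — ¬p12 is true.
  14. (p4 ∨ p9 ∨ p8) — p8 is true.
  15. (p3 ∨ ¬p8) — p3 is true.
  16. (¬p3 ∨ ¬p9 ∨ p5) — p5 is true.
  17. (p12 ∨ ¬p1 ∨ ¬p10) — ¬p1 is true.
  18. (¬p11 ∨ ¬p12 ∨ p1) — ¬p12 is true.
  19. (p10 ∨ ¬p13) — ¬p13 is true.
  20. (p3 ∨ ¬p4) — p3 is true.
  21. (¬p6 ∨ p7) — p7 is true.
  22. (¬p10 ∨ ¬p11) — ¬p11 is true.

p1=0  p2=0  p3=1  p4=1  p5=1  p6=1  p7=1  p8=1  p9=1  p10=0  p11=0  p12=0  p13=0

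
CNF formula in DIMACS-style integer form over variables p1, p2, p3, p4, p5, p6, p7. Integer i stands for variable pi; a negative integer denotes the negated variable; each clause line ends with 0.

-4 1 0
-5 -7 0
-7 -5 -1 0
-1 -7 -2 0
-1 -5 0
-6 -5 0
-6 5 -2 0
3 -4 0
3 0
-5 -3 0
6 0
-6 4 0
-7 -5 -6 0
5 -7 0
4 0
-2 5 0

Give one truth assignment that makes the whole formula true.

p1=True, p2=False, p3=True, p4=True, p5=False, p6=True, p7=False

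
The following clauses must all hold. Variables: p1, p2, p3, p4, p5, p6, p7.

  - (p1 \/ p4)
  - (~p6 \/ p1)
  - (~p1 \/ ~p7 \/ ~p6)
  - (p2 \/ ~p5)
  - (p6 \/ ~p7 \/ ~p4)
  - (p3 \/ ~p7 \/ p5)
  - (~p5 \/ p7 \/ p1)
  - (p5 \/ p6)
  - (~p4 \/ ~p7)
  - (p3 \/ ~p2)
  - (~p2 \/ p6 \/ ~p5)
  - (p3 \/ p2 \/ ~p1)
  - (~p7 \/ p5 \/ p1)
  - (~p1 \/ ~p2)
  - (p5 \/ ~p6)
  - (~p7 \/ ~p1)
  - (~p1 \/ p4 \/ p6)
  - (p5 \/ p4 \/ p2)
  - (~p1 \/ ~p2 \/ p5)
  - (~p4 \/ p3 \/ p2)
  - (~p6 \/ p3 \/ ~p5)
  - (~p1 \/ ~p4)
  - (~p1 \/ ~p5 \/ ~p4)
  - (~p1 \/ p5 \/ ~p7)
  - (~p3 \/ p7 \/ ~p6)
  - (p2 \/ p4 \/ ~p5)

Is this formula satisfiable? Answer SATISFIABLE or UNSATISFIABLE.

UNSATISFIABLE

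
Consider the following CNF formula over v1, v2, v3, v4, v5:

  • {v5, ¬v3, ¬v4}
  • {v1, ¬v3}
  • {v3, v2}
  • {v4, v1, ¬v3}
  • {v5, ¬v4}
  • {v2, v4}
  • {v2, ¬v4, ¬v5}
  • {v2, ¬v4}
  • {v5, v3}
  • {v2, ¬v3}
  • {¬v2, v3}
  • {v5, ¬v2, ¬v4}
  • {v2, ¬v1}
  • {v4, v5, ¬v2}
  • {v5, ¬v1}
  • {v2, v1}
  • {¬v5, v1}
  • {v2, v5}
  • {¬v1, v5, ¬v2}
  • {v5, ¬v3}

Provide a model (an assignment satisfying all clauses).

v1 = T, v2 = T, v3 = T, v4 = F, v5 = T

Check each clause:
  1. {v5, ¬v4, ¬v3} — ¬v4 is true.
  2. {¬v3, v1} — v1 is true.
  3. {v2, v3} — v2 is true.
  4. {v4, v1, ¬v3} — v1 is true.
  5. {v5, ¬v4} — ¬v4 is true.
  6. {v4, v2} — v2 is true.
  7. {¬v4, v2, ¬v5} — v2 is true.
  8. {v2, ¬v4} — v2 is true.
  9. {v5, v3} — v3 is true.
  10. {v2, ¬v3} — v2 is true.
  11. {v3, ¬v2} — v3 is true.
  12. {v5, ¬v2, ¬v4} — ¬v4 is true.
  13. {v2, ¬v1} — v2 is true.
  14. {¬v2, v5, v4} — v5 is true.
  15. {v5, ¬v1} — v5 is true.
  16. {v1, v2} — v1 is true.
  17. {¬v5, v1} — v1 is true.
  18. {v5, v2} — v2 is true.
  19. {¬v1, ¬v2, v5} — v5 is true.
  20. {v5, ¬v3} — v5 is true.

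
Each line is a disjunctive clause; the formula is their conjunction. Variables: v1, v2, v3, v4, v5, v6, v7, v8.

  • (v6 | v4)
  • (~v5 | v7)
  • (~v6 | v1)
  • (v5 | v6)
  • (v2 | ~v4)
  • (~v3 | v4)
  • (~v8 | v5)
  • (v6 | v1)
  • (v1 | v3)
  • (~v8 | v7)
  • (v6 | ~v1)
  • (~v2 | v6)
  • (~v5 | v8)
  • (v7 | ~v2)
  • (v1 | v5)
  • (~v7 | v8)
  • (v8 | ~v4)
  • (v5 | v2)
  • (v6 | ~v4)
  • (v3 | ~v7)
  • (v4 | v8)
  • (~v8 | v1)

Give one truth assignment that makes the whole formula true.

Try v1 = True.
  then v6 is forced to True.
Branch on v2: take v2 = True.
  then v7 is forced to True.
  then v8 is forced to True.
  then v5 is forced to True.
  then v3 is forced to True.
  then v4 is forced to True.
Every clause has at least one true literal under this assignment.

v1=T, v2=T, v3=T, v4=T, v5=T, v6=T, v7=T, v8=T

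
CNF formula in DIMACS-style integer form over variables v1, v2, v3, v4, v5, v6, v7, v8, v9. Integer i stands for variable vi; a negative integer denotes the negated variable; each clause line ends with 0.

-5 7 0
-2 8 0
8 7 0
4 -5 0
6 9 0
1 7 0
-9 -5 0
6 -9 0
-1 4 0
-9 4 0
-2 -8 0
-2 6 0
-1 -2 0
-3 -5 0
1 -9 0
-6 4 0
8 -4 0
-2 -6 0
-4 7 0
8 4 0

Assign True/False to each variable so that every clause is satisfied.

v1=F, v2=F, v3=F, v4=T, v5=T, v6=T, v7=T, v8=T, v9=F

v2 occurs only negated in the remaining clauses — set v2 = False.
v3 occurs only negated in the remaining clauses — set v3 = False.
Branch on v1: take v1 = False.
  then v7 is forced to True.
  then v9 is forced to False.
  then v6 is forced to True.
  then v4 is forced to True.
  then v8 is forced to True.
v5 is now unconstrained; take v5 = True.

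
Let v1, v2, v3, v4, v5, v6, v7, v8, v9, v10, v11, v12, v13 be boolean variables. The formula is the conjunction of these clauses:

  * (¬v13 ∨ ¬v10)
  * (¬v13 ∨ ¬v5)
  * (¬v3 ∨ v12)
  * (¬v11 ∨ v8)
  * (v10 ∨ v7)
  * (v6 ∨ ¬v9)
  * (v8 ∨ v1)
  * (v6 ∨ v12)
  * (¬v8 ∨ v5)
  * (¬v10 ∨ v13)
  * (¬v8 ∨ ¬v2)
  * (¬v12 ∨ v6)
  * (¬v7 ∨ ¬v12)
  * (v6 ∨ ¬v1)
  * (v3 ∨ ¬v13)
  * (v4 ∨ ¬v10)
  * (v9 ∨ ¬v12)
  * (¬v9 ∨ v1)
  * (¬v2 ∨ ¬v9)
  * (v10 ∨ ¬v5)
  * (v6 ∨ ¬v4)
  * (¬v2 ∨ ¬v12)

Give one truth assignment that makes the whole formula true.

v1=True, v2=False, v3=False, v4=False, v5=False, v6=True, v7=True, v8=False, v9=False, v10=False, v11=False, v12=False, v13=False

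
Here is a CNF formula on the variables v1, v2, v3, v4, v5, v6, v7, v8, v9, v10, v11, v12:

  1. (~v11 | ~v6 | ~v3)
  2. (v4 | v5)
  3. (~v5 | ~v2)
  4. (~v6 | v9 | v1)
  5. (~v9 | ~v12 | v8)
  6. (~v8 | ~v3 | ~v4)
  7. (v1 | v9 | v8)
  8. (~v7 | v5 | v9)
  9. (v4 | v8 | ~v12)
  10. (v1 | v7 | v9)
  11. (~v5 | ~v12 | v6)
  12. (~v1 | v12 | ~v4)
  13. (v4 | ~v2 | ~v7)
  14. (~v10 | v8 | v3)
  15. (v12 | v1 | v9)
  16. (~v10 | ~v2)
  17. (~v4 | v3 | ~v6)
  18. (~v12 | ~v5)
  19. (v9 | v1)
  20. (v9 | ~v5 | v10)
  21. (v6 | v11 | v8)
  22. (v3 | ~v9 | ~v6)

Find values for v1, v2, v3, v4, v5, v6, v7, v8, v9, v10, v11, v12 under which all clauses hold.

v1=0  v2=0  v3=0  v4=1  v5=0  v6=0  v7=1  v8=1  v9=1  v10=1  v11=0  v12=0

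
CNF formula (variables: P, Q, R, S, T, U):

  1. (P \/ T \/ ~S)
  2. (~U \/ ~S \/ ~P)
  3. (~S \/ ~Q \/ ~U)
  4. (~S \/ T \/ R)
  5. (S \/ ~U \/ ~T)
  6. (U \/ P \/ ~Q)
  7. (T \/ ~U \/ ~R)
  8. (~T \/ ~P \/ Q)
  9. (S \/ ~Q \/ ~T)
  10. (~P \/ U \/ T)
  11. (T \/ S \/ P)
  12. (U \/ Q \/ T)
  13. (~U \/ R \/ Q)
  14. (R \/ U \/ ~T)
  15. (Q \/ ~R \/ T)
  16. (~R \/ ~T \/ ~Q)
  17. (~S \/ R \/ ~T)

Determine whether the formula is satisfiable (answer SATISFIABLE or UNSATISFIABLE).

SATISFIABLE

Branch on P: take P = False.
Branch on Q: take Q = False.
The remaining clauses are satisfied by R = True, S = True, T = True, U = False.
So P=0, Q=0, R=1, S=1, T=1, U=0 is a satisfying assignment.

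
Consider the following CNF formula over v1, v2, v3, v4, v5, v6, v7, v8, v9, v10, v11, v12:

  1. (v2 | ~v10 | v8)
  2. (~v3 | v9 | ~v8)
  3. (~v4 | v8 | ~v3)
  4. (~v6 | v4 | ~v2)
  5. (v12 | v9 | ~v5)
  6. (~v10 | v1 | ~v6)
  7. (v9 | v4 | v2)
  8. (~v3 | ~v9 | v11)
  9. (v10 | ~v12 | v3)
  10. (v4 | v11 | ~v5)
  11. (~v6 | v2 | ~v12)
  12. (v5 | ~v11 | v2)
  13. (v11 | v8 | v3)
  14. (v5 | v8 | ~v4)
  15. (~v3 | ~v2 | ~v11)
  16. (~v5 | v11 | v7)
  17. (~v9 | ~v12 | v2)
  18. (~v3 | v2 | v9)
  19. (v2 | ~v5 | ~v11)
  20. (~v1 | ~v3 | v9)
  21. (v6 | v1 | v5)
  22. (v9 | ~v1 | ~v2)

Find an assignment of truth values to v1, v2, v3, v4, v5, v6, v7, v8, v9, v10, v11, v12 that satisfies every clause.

Set v1 = True and propagate.
Set v2 = True and propagate.
  then v9 is forced to True.
Try v3 = False.
For the remaining variables, v4 = True, v5 = False, v6 = True, v7 = False, v8 = True, v10 = True, v11 = False, v12 = False works.

v1=True, v2=True, v3=False, v4=True, v5=False, v6=True, v7=False, v8=True, v9=True, v10=True, v11=False, v12=False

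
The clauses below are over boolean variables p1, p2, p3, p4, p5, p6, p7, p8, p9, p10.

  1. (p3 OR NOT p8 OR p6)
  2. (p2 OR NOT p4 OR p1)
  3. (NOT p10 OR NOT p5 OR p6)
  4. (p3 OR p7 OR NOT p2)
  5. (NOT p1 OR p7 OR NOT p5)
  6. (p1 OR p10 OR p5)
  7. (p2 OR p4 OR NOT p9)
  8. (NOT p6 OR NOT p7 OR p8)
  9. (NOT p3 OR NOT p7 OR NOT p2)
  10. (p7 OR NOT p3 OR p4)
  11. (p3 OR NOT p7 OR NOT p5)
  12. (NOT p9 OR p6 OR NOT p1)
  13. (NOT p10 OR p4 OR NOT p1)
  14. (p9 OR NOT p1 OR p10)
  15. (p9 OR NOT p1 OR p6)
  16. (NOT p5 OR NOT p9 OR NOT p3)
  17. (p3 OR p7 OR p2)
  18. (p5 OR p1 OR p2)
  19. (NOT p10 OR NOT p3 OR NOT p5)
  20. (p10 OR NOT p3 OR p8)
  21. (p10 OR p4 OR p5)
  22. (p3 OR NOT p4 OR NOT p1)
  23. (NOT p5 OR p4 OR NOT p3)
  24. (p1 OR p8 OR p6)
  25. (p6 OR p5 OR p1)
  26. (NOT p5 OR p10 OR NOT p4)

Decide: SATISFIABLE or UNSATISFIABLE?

SATISFIABLE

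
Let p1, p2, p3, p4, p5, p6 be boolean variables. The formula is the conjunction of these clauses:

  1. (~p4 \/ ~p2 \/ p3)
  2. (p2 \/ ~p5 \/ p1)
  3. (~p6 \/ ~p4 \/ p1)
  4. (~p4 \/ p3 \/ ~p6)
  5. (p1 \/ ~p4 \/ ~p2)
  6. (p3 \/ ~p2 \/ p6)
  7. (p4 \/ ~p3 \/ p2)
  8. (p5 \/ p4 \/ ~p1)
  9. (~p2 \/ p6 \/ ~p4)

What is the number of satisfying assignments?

23

Case analysis on p4 and p2:
  p4=T, p2=T: remaining (p1,p3,p5,p6) ∈ {(T,T,F,T); (T,T,T,T)} — 2.
  p4=T, p2=F: 8 of the 16 assignments to (p1,p3,p5,p6) work.
  p4=F, p2=T: 9 of the 16 assignments to (p1,p3,p5,p6) work.
  p4=F, p2=F: remaining (p1,p3,p5,p6) ∈ {(F,F,F,F); (F,F,F,T); (T,F,T,F); (T,F,T,T)} — 4.
Total: 2 + 8 + 9 + 4 = 23.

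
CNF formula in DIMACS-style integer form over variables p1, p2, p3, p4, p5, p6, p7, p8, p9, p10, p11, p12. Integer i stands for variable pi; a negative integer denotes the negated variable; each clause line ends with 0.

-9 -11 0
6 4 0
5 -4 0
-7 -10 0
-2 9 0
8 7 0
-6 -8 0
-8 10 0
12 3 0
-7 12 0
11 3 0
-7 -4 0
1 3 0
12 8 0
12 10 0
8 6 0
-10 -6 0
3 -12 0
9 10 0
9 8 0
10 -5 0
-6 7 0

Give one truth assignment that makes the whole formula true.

p1 occurs only positively in the remaining clauses — set p1 = True.
p2 occurs only negated in the remaining clauses — set p2 = False.
Branch on p3: take p3 = True.
Set p4 = True and propagate.
  then p5 is forced to True.
  then p7 is forced to False.
  then p8 is forced to True.
  then p6 is forced to False.
  then p10 is forced to True.
Try p9 = False.
p11, p12 are now unconstrained; take p11 = True, p12 = True.

p1=T  p2=F  p3=T  p4=T  p5=T  p6=F  p7=F  p8=T  p9=F  p10=T  p11=T  p12=T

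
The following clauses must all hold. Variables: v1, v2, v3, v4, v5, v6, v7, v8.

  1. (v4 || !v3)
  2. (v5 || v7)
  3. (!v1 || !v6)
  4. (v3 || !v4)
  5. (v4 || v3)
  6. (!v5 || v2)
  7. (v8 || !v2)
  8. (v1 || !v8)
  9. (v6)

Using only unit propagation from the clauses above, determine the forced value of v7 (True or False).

Unit clause (v6) sets v6 = True.
(!v6 || !v1) with v6 = True leaves only !v1, so v1 = False.
From (!v8 || v1) and v1 = False: v8 = False.
(v8 || !v2) with v8 = False leaves only !v2, so v2 = False.
In (v2 || !v5), v2 is now false; !v5 must hold, so v5 = False.
(v5 || v7): since v5 = False, the clause reduces to (v7). v7 = True.

True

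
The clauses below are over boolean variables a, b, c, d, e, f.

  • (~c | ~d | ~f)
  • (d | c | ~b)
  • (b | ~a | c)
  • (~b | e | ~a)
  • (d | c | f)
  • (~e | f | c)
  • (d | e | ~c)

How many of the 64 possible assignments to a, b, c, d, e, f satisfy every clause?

24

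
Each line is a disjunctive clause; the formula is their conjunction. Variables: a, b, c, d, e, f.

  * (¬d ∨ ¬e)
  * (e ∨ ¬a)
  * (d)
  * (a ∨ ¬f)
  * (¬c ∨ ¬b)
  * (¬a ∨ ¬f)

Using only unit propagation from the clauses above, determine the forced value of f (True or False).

False

(d) is a unit clause: d = True.
(¬d ∨ ¬e): since d = True, the clause reduces to (¬e). e = False.
(e ∨ ¬a) with e = False leaves only ¬a, so a = False.
From (a ∨ ¬f) and a = False: f = False.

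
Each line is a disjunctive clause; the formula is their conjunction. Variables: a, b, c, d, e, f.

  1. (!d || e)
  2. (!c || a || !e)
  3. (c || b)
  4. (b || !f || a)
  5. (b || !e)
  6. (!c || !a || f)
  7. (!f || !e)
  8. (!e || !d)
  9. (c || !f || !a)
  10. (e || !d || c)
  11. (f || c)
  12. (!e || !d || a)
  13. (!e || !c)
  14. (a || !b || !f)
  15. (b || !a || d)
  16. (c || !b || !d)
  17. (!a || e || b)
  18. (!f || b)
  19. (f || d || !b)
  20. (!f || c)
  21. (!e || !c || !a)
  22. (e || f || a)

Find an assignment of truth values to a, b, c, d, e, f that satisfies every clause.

a = T, b = T, c = T, d = F, e = F, f = T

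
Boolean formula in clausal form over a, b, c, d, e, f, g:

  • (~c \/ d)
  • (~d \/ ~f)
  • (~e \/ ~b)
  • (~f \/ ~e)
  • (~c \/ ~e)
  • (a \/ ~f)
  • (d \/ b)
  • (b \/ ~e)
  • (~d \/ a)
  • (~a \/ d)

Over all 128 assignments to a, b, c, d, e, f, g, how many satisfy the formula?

Case analysis on d and e:
  d=T, e=T: a clause becomes empty — 0.
  d=T, e=F: forces a=T; f=F; b, c, g free → 2^3 = 8.
  d=F, e=T: a clause becomes empty — 0.
  d=F, e=F: remaining (a,b,c,f,g) ∈ {(F,T,F,F,F); (F,T,F,F,T)} — 2.
Total: 0 + 8 + 0 + 2 = 10.

10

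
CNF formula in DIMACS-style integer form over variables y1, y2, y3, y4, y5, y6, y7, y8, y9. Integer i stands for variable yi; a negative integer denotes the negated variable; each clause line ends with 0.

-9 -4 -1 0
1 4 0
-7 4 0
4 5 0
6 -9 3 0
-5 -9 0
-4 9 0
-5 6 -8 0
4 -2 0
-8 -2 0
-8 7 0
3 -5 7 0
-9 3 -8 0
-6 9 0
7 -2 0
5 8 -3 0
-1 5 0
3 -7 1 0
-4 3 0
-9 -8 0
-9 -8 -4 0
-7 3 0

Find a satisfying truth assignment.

y1=T, y2=F, y3=T, y4=F, y5=T, y6=F, y7=F, y8=F, y9=F

Check each clause:
  1. (¬y4 ∨ ¬y9 ∨ ¬y1) — ¬y4 is true.
  2. (y4 ∨ y1) — y1 is true.
  3. (¬y7 ∨ y4) — ¬y7 is true.
  4. (y4 ∨ y5) — y5 is true.
  5. (y3 ∨ y6 ∨ ¬y9) — y3 is true.
  6. (¬y9 ∨ ¬y5) — ¬y9 is true.
  7. (¬y4 ∨ y9) — ¬y4 is true.
  8. (y6 ∨ ¬y5 ∨ ¬y8) — ¬y8 is true.
  9. (y4 ∨ ¬y2) — ¬y2 is true.
  10. (¬y2 ∨ ¬y8) — ¬y8 is true.
  11. (y7 ∨ ¬y8) — ¬y8 is true.
  12. (y3 ∨ ¬y5 ∨ y7) — y3 is true.
  13. (¬y8 ∨ ¬y9 ∨ y3) — ¬y8 is true.
  14. (¬y6 ∨ y9) — ¬y6 is true.
  15. (¬y2 ∨ y7) — ¬y2 is true.
  16. (¬y3 ∨ y8 ∨ y5) — y5 is true.
  17. (y5 ∨ ¬y1) — y5 is true.
  18. (¬y7 ∨ y3 ∨ y1) — ¬y7 is true.
  19. (y3 ∨ ¬y4) — y3 is true.
  20. (¬y9 ∨ ¬y8) — ¬y8 is true.
  21. (¬y8 ∨ ¬y4 ∨ ¬y9) — ¬y8 is true.
  22. (y3 ∨ ¬y7) — ¬y7 is true.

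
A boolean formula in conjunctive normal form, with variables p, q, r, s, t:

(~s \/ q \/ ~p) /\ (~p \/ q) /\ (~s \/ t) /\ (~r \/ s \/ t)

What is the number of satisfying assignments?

Split on s, then p.
  s=1, p=1: remaining (q,r,t) ∈ {(1,0,1); (1,1,1)} — 2.
  s=1, p=0: remaining (q,r,t) ∈ {(0,0,1); (0,1,1); (1,0,1); (1,1,1)} — 4.
  s=0, p=1: remaining (q,r,t) ∈ {(1,0,0); (1,0,1); (1,1,1)} — 3.
  s=0, p=0: q free; 3 ways for (r,t) × 2^1 = 6.
Total: 2 + 4 + 3 + 6 = 15.

15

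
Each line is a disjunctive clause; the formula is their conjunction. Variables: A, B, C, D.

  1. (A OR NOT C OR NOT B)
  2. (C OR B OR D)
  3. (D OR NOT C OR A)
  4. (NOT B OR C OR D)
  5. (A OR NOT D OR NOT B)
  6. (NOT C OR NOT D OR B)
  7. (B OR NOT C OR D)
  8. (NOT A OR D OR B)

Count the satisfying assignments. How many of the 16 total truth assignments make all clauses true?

5

The models are:
  A=F B=F C=F D=T
  A=T B=F C=F D=T
  A=T B=T C=F D=T
  A=T B=T C=T D=F
  A=T B=T C=T D=T
That's 5 in total.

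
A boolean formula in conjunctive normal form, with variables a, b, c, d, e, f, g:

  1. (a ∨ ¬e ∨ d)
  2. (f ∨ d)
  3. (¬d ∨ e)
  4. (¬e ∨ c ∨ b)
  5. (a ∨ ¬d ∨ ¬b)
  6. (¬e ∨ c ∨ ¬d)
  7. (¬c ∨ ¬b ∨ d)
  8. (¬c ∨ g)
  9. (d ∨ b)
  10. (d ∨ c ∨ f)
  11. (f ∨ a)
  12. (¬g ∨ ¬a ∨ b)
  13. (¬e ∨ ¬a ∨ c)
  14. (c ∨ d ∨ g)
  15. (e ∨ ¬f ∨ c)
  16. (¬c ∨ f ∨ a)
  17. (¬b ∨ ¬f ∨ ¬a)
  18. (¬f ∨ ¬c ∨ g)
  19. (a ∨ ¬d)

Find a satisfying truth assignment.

a=1, b=1, c=1, d=1, e=1, f=0, g=1

Check each clause:
  1. (¬e ∨ a ∨ d) — a is true.
  2. (f ∨ d) — d is true.
  3. (¬d ∨ e) — e is true.
  4. (c ∨ ¬e ∨ b) — b is true.
  5. (a ∨ ¬d ∨ ¬b) — a is true.
  6. (¬e ∨ c ∨ ¬d) — c is true.
  7. (¬b ∨ ¬c ∨ d) — d is true.
  8. (¬c ∨ g) — g is true.
  9. (b ∨ d) — b is true.
  10. (f ∨ c ∨ d) — c is true.
  11. (f ∨ a) — a is true.
  12. (b ∨ ¬a ∨ ¬g) — b is true.
  13. (¬a ∨ ¬e ∨ c) — c is true.
  14. (g ∨ d ∨ c) — c is true.
  15. (c ∨ e ∨ ¬f) — ¬f is true.
  16. (¬c ∨ a ∨ f) — a is true.
  17. (¬f ∨ ¬a ∨ ¬b) — ¬f is true.
  18. (¬c ∨ ¬f ∨ g) — ¬f is true.
  19. (a ∨ ¬d) — a is true.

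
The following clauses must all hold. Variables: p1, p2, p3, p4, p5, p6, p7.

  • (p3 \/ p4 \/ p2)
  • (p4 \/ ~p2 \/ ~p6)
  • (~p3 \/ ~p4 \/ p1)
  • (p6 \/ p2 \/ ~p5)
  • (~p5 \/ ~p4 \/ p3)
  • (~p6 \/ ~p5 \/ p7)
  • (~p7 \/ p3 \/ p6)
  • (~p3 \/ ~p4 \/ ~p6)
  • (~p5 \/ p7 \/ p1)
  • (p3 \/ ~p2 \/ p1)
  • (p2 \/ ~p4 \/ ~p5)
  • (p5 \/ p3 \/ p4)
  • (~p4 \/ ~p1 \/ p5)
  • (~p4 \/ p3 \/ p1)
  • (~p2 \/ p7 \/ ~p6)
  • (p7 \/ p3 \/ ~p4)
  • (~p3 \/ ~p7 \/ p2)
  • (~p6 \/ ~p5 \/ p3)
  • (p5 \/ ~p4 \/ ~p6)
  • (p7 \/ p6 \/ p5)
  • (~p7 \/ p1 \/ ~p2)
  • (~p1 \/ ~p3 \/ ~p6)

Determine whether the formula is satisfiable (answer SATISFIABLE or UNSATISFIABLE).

SATISFIABLE

Set p1 = False and propagate.
Try p2 = False.
For the remaining variables, p3 = True, p4 = False, p5 = False, p6 = True, p7 = False works.
Every clause has at least one true literal under this assignment.
So p1=F, p2=F, p3=T, p4=F, p5=F, p6=T, p7=F is a satisfying assignment.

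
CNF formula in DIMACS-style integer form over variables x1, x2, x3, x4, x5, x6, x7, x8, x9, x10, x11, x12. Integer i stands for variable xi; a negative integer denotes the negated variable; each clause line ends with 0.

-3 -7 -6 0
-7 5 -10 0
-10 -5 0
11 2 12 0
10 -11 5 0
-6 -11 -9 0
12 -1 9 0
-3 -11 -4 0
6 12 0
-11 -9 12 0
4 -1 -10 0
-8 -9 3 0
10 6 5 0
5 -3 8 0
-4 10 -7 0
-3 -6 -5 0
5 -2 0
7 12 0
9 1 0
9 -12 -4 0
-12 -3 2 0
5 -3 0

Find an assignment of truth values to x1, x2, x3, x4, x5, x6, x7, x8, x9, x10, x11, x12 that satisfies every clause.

x1 = True, x2 = True, x3 = True, x4 = False, x5 = True, x6 = False, x7 = True, x8 = False, x9 = True, x10 = False, x11 = False, x12 = True

Set x1 = True and propagate.
The remaining clauses are satisfied by x2 = True, x3 = True, x4 = False, x5 = True, x6 = False, x7 = True, x8 = False, x9 = True, x10 = False, x11 = False, x12 = True.
Every clause has at least one true literal under this assignment.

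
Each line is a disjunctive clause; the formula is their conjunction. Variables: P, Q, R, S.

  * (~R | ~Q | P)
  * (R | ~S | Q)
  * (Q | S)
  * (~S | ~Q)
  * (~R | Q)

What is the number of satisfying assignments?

3

Satisfying assignments:
  P=F Q=T R=F S=F
  P=T Q=T R=F S=F
  P=T Q=T R=T S=F
Count: 3.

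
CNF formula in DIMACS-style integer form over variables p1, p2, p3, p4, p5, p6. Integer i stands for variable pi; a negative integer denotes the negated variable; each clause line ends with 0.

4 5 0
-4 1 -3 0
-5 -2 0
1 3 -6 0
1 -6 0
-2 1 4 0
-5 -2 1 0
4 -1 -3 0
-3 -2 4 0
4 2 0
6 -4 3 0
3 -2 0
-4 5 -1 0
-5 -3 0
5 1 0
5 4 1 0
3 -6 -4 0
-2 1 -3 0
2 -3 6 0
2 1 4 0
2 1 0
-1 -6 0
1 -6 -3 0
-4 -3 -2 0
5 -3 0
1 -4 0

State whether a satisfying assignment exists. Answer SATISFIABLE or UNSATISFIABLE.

UNSATISFIABLE

p1 = True:
  p3 = True:
    propagation gives p4=True, p5=True; an empty clause results — contradiction.
  p3 = False:
    propagation gives p4=False, p5=True, p2=False; an empty clause results — contradiction.
p1 = False:
  propagation gives p6=False, p5=True, p2=False; an empty clause results — contradiction.
Every branch closes, so no satisfying assignment exists.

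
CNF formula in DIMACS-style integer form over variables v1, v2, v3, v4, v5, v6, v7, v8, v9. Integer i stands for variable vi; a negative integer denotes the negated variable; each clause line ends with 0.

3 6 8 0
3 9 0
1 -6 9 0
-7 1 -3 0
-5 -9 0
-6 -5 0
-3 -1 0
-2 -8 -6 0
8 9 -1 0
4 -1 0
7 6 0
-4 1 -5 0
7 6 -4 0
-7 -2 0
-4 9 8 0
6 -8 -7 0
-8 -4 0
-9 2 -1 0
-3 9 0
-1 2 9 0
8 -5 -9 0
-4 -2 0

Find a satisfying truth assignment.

v1=F  v2=F  v3=T  v4=T  v5=F  v6=T  v7=F  v8=F  v9=T

Pure literal: v5 appears only negated; assign v5 = False.
Branch on v1: take v1 = False.
Set v2 = False and propagate.
The remaining clauses are satisfied by v3 = True, v4 = True, v6 = True, v7 = False, v8 = False, v9 = True.
Every clause has at least one true literal under this assignment.
Check each clause:
  1. (v8 | v6 | v3) — v3 is true.
  2. (v3 | v9) — v9 is true.
  3. (~v6 | v9 | v1) — v9 is true.
  4. (v1 | ~v7 | ~v3) — ~v7 is true.
  5. (~v5 | ~v9) — ~v5 is true.
  6. (~v6 | ~v5) — ~v5 is true.
  7. (~v1 | ~v3) — ~v1 is true.
  8. (~v8 | ~v6 | ~v2) — ~v8 is true.
  9. (v9 | v8 | ~v1) — v9 is true.
  10. (~v1 | v4) — v4 is true.
  11. (v7 | v6) — v6 is true.
  12. (v1 | ~v4 | ~v5) — ~v5 is true.
  13. (~v4 | v7 | v6) — v6 is true.
  14. (~v7 | ~v2) — ~v7 is true.
  15. (v8 | v9 | ~v4) — v9 is true.
  16. (~v7 | v6 | ~v8) — ~v8 is true.
  17. (~v8 | ~v4) — ~v8 is true.
  18. (~v9 | ~v1 | v2) — ~v1 is true.
  19. (v9 | ~v3) — v9 is true.
  20. (~v1 | v9 | v2) — v9 is true.
  21. (v8 | ~v9 | ~v5) — ~v5 is true.
  22. (~v2 | ~v4) — ~v2 is true.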